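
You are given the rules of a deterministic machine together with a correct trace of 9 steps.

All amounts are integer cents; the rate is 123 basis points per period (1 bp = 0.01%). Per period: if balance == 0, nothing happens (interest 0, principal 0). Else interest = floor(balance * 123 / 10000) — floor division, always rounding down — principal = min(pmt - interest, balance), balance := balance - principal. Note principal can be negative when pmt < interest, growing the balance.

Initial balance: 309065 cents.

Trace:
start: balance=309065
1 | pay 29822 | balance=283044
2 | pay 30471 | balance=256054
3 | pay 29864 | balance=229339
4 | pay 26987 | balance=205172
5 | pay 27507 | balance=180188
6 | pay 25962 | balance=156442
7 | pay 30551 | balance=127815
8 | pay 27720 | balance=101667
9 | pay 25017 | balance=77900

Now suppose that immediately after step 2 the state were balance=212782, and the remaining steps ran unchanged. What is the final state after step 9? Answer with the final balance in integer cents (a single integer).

30763

state after step 2 := balance=212782
3 | pay 29864 | balance=185535
4 | pay 26987 | balance=160830
5 | pay 27507 | balance=135301
6 | pay 25962 | balance=111003
7 | pay 30551 | balance=81817
8 | pay 27720 | balance=55103
9 | pay 25017 | balance=30763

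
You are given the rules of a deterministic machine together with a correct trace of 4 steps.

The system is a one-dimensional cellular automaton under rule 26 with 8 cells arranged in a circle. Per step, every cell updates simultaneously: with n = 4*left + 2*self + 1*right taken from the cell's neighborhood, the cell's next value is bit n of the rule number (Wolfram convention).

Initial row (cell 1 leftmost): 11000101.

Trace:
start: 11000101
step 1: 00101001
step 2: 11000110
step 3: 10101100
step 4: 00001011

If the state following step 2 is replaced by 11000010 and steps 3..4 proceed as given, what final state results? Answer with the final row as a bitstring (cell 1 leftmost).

00011011

state after step 2 := 11000010
step 3: 10100100
step 4: 00011011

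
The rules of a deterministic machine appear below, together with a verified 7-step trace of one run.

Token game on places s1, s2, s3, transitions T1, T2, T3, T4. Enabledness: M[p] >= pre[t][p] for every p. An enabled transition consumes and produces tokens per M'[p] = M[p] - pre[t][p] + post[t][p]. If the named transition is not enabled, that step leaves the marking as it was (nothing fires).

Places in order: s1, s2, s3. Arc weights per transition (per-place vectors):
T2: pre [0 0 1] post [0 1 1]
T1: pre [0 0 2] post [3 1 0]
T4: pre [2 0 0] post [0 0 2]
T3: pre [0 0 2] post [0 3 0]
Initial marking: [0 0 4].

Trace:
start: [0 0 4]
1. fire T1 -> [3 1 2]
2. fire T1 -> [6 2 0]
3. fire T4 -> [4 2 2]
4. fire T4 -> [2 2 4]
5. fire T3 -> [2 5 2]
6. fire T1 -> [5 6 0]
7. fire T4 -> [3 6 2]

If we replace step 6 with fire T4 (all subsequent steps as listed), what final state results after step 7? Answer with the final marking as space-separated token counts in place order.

0 5 4

(re-executing from step 6 with the substitution; state before step 6: [2 5 2])
6. fire T4 -> [0 5 4]
7. fire T4 -> [0 5 4]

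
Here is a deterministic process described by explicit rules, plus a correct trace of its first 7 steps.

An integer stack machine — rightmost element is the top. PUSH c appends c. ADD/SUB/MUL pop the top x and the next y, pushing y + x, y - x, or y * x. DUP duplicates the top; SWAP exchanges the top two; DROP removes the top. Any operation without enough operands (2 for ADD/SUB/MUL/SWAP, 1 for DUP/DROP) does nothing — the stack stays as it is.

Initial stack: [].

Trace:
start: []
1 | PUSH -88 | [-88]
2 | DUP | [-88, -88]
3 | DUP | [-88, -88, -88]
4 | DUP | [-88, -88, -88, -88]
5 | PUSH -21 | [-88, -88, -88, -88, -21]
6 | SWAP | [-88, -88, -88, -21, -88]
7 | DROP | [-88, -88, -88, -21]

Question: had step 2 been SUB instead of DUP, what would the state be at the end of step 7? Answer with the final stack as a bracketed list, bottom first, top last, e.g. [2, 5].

[-88, -88, -21]

(re-executing from step 2 with the substitution; state before step 2: [-88])
2 | SUB | [-88]
3 | DUP | [-88, -88]
4 | DUP | [-88, -88, -88]
5 | PUSH -21 | [-88, -88, -88, -21]
6 | SWAP | [-88, -88, -21, -88]
7 | DROP | [-88, -88, -21]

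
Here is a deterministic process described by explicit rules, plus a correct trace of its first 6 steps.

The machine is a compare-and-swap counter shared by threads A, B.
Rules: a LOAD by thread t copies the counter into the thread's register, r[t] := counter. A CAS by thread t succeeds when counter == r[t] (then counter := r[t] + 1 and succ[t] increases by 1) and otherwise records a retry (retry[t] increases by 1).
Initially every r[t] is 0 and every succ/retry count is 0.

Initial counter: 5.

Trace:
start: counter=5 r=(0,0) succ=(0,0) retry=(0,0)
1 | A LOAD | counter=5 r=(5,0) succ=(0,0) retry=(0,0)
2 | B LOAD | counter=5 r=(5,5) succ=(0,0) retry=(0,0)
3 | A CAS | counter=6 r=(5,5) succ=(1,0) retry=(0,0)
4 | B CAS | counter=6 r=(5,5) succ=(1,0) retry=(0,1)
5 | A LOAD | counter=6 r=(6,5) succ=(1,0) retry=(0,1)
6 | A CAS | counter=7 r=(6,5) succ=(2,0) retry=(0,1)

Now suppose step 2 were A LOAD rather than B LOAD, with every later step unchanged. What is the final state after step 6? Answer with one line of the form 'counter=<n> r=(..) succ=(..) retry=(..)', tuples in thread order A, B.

(re-executing from step 2 with the substitution; state before step 2: counter=5 r=(5,0) succ=(0,0) retry=(0,0))
2 | A LOAD | counter=5 r=(5,0) succ=(0,0) retry=(0,0)
3 | A CAS | counter=6 r=(5,0) succ=(1,0) retry=(0,0)
4 | B CAS | counter=6 r=(5,0) succ=(1,0) retry=(0,1)
5 | A LOAD | counter=6 r=(6,0) succ=(1,0) retry=(0,1)
6 | A CAS | counter=7 r=(6,0) succ=(2,0) retry=(0,1)

counter=7 r=(6,0) succ=(2,0) retry=(0,1)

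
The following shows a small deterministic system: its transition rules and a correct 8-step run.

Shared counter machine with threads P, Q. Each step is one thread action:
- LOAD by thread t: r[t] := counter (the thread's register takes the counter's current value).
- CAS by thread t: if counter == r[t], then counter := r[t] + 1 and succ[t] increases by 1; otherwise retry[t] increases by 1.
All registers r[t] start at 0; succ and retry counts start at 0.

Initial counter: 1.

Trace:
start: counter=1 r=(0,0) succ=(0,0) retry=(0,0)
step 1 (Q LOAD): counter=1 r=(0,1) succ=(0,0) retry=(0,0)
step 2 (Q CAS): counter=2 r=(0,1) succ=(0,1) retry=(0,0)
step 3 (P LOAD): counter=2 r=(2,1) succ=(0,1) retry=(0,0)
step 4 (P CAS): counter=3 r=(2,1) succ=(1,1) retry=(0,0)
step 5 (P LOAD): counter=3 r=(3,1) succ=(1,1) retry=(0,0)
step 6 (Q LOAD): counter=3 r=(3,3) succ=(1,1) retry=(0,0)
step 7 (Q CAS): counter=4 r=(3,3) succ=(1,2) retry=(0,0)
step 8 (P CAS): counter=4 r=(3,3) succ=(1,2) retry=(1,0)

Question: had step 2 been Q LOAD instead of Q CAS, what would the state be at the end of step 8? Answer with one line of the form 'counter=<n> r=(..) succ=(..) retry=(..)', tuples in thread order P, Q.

(re-executing from step 2 with the substitution; state before step 2: counter=1 r=(0,1) succ=(0,0) retry=(0,0))
step 2 (Q LOAD): counter=1 r=(0,1) succ=(0,0) retry=(0,0)
step 3 (P LOAD): counter=1 r=(1,1) succ=(0,0) retry=(0,0)
step 4 (P CAS): counter=2 r=(1,1) succ=(1,0) retry=(0,0)
step 5 (P LOAD): counter=2 r=(2,1) succ=(1,0) retry=(0,0)
step 6 (Q LOAD): counter=2 r=(2,2) succ=(1,0) retry=(0,0)
step 7 (Q CAS): counter=3 r=(2,2) succ=(1,1) retry=(0,0)
step 8 (P CAS): counter=3 r=(2,2) succ=(1,1) retry=(1,0)

counter=3 r=(2,2) succ=(1,1) retry=(1,0)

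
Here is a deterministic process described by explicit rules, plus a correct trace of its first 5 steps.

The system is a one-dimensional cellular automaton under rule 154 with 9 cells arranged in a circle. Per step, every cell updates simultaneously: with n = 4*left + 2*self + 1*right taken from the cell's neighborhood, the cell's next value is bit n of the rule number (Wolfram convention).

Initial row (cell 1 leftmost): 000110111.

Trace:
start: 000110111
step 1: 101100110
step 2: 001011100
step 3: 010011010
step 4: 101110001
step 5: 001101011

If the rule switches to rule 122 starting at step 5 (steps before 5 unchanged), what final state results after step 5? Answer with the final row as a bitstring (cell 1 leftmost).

111011011

(re-executing step 5 under rule 122; state before step 5: 101110001)
step 5: 111011011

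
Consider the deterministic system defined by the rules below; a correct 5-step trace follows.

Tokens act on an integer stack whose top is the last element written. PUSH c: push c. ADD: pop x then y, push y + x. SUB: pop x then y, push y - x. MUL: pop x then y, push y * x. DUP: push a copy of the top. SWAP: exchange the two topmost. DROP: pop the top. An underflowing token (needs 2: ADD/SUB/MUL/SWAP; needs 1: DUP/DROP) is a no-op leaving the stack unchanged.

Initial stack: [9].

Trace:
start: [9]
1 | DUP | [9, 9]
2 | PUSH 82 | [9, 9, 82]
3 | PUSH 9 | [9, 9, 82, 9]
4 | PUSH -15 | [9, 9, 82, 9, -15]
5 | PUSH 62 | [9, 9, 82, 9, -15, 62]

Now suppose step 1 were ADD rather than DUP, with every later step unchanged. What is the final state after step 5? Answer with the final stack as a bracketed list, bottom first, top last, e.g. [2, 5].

(re-executing from step 1 with the substitution; state before step 1: [9])
1 | ADD | [9]
2 | PUSH 82 | [9, 82]
3 | PUSH 9 | [9, 82, 9]
4 | PUSH -15 | [9, 82, 9, -15]
5 | PUSH 62 | [9, 82, 9, -15, 62]

[9, 82, 9, -15, 62]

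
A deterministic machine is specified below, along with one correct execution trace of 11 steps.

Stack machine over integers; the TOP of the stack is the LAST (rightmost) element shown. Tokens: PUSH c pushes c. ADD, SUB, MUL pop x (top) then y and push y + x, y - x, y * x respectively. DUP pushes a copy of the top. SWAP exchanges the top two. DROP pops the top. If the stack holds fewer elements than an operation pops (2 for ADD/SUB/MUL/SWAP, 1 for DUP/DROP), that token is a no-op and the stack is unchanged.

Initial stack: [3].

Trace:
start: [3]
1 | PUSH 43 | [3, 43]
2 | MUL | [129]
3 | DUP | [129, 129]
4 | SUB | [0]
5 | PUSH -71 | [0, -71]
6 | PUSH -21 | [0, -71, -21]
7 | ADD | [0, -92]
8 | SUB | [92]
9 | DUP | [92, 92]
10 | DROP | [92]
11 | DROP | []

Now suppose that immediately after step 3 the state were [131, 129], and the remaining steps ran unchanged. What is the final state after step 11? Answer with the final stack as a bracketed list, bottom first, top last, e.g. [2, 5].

state after step 3 := [131, 129]
4 | SUB | [2]
5 | PUSH -71 | [2, -71]
6 | PUSH -21 | [2, -71, -21]
7 | ADD | [2, -92]
8 | SUB | [94]
9 | DUP | [94, 94]
10 | DROP | [94]
11 | DROP | []

[]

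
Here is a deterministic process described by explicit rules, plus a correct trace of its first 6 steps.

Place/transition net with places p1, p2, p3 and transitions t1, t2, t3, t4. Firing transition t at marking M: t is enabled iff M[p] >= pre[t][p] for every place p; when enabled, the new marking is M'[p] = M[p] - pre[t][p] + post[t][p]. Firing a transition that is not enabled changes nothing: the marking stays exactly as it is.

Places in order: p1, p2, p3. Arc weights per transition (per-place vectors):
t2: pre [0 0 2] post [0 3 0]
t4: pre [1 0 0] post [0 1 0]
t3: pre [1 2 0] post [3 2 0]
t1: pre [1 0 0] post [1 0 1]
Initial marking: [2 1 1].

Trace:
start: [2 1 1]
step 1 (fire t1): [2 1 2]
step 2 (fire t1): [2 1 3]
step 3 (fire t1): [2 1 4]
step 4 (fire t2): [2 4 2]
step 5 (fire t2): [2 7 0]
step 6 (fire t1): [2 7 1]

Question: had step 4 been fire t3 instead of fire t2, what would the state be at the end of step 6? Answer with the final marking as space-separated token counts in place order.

2 4 3

(re-executing from step 4 with the substitution; state before step 4: [2 1 4])
step 4 (fire t3): [2 1 4]
step 5 (fire t2): [2 4 2]
step 6 (fire t1): [2 4 3]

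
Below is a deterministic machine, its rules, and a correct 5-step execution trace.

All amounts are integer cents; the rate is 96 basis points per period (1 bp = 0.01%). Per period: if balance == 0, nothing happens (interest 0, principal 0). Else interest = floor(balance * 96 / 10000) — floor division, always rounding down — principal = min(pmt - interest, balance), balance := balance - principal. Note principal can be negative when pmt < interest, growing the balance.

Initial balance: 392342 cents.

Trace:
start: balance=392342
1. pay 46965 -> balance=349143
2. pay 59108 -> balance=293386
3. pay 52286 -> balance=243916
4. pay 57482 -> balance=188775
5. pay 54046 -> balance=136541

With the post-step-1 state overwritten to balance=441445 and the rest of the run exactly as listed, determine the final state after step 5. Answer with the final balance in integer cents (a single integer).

state after step 1 := balance=441445
2. pay 59108 -> balance=386574
3. pay 52286 -> balance=337999
4. pay 57482 -> balance=283761
5. pay 54046 -> balance=232439

232439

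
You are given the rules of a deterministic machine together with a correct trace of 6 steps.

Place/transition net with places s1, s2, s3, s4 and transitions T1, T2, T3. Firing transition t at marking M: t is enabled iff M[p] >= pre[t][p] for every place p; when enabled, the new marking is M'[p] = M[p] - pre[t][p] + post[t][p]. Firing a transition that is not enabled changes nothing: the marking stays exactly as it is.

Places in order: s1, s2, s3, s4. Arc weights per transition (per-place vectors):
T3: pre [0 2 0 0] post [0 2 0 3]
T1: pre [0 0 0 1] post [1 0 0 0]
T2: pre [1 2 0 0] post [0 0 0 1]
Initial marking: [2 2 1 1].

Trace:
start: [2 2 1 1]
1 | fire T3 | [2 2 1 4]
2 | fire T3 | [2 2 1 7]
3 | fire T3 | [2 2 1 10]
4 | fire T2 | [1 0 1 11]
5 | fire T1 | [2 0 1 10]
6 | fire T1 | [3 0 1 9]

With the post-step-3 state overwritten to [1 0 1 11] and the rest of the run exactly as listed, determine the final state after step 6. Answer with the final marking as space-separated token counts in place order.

3 0 1 9

state after step 3 := [1 0 1 11]
4 | fire T2 | [1 0 1 11]
5 | fire T1 | [2 0 1 10]
6 | fire T1 | [3 0 1 9]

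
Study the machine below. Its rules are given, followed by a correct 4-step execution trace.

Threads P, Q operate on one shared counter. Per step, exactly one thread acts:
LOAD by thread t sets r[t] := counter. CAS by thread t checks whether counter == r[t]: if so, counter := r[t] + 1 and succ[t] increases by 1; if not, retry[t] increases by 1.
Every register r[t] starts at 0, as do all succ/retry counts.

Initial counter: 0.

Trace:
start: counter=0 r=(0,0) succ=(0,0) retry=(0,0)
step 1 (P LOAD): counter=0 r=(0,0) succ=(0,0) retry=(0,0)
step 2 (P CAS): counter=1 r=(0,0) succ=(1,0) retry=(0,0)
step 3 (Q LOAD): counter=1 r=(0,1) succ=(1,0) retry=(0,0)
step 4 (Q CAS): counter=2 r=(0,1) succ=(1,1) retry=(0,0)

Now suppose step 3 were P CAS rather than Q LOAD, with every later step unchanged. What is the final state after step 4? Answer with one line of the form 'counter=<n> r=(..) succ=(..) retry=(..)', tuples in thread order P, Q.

(re-executing from step 3 with the substitution; state before step 3: counter=1 r=(0,0) succ=(1,0) retry=(0,0))
step 3 (P CAS): counter=1 r=(0,0) succ=(1,0) retry=(1,0)
step 4 (Q CAS): counter=1 r=(0,0) succ=(1,0) retry=(1,1)

counter=1 r=(0,0) succ=(1,0) retry=(1,1)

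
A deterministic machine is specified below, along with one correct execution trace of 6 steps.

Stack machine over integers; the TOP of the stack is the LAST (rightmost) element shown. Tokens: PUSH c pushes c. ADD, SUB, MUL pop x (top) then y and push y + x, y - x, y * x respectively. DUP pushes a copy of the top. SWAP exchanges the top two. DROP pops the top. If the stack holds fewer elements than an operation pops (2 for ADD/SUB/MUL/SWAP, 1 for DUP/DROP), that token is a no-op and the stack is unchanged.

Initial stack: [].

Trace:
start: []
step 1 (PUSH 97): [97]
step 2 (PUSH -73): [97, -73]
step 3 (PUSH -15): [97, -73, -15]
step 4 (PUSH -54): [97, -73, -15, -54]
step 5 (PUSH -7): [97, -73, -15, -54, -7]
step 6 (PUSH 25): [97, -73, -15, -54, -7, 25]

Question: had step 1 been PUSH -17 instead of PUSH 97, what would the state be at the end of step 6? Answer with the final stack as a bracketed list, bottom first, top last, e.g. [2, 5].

(re-executing from step 1 with the substitution; state before step 1: [])
step 1 (PUSH -17): [-17]
step 2 (PUSH -73): [-17, -73]
step 3 (PUSH -15): [-17, -73, -15]
step 4 (PUSH -54): [-17, -73, -15, -54]
step 5 (PUSH -7): [-17, -73, -15, -54, -7]
step 6 (PUSH 25): [-17, -73, -15, -54, -7, 25]

[-17, -73, -15, -54, -7, 25]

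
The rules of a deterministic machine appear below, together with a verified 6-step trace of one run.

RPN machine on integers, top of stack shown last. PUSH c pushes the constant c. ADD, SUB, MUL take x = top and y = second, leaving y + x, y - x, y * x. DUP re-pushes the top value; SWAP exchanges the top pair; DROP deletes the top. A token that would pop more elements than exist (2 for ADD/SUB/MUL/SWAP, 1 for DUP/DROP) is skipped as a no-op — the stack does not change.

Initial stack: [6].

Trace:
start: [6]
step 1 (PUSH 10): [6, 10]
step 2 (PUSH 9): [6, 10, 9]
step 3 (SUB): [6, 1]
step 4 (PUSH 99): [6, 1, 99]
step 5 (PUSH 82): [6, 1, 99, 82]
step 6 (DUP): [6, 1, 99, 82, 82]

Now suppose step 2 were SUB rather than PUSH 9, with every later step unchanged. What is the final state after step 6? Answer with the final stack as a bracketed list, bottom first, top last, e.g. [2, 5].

(re-executing from step 2 with the substitution; state before step 2: [6, 10])
step 2 (SUB): [-4]
step 3 (SUB): [-4]
step 4 (PUSH 99): [-4, 99]
step 5 (PUSH 82): [-4, 99, 82]
step 6 (DUP): [-4, 99, 82, 82]

[-4, 99, 82, 82]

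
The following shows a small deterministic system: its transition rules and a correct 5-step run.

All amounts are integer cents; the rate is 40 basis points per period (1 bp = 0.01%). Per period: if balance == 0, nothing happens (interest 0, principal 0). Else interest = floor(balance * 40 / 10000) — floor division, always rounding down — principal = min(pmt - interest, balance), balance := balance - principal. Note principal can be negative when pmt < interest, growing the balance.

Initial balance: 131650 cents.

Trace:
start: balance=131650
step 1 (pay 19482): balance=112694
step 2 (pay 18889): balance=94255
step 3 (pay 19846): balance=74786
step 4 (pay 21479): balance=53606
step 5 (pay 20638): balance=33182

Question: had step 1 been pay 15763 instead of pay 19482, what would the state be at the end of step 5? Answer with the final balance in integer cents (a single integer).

(re-executing from step 1 with the substitution; state before step 1: balance=131650)
step 1 (pay 15763): balance=116413
step 2 (pay 18889): balance=97989
step 3 (pay 19846): balance=78534
step 4 (pay 21479): balance=57369
step 5 (pay 20638): balance=36960

36960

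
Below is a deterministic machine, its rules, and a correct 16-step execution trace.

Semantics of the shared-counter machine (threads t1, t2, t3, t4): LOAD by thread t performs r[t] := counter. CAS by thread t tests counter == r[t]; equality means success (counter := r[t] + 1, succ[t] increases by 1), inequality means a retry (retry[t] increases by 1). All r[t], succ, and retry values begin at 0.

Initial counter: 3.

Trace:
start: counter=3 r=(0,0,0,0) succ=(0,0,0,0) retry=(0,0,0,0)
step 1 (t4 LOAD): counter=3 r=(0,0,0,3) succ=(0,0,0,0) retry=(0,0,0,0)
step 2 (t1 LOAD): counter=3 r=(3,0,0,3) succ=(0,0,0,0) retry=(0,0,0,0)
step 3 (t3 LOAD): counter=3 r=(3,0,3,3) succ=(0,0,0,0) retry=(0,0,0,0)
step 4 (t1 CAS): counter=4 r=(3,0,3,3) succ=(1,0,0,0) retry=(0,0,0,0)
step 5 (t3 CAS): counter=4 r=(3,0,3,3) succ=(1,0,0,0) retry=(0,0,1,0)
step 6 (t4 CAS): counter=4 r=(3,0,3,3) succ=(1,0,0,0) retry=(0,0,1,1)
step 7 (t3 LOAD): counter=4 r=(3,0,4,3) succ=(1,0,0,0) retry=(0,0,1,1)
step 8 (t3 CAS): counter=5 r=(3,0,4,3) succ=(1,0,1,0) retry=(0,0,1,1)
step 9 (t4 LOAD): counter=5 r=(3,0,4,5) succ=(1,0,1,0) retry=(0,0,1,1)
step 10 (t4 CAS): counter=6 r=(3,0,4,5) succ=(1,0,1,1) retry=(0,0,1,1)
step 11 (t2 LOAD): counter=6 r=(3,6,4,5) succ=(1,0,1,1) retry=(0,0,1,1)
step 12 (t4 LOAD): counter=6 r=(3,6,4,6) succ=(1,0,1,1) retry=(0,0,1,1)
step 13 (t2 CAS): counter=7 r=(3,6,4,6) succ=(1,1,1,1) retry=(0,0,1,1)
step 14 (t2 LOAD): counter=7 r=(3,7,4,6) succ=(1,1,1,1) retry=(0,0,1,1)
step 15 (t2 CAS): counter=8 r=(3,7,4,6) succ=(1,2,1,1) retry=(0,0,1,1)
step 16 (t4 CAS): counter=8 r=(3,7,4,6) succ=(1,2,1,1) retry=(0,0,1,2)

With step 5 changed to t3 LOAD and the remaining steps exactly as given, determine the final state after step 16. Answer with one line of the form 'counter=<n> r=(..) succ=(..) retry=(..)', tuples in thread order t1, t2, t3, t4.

(re-executing from step 5 with the substitution; state before step 5: counter=4 r=(3,0,3,3) succ=(1,0,0,0) retry=(0,0,0,0))
step 5 (t3 LOAD): counter=4 r=(3,0,4,3) succ=(1,0,0,0) retry=(0,0,0,0)
step 6 (t4 CAS): counter=4 r=(3,0,4,3) succ=(1,0,0,0) retry=(0,0,0,1)
step 7 (t3 LOAD): counter=4 r=(3,0,4,3) succ=(1,0,0,0) retry=(0,0,0,1)
step 8 (t3 CAS): counter=5 r=(3,0,4,3) succ=(1,0,1,0) retry=(0,0,0,1)
step 9 (t4 LOAD): counter=5 r=(3,0,4,5) succ=(1,0,1,0) retry=(0,0,0,1)
step 10 (t4 CAS): counter=6 r=(3,0,4,5) succ=(1,0,1,1) retry=(0,0,0,1)
step 11 (t2 LOAD): counter=6 r=(3,6,4,5) succ=(1,0,1,1) retry=(0,0,0,1)
step 12 (t4 LOAD): counter=6 r=(3,6,4,6) succ=(1,0,1,1) retry=(0,0,0,1)
step 13 (t2 CAS): counter=7 r=(3,6,4,6) succ=(1,1,1,1) retry=(0,0,0,1)
step 14 (t2 LOAD): counter=7 r=(3,7,4,6) succ=(1,1,1,1) retry=(0,0,0,1)
step 15 (t2 CAS): counter=8 r=(3,7,4,6) succ=(1,2,1,1) retry=(0,0,0,1)
step 16 (t4 CAS): counter=8 r=(3,7,4,6) succ=(1,2,1,1) retry=(0,0,0,2)

counter=8 r=(3,7,4,6) succ=(1,2,1,1) retry=(0,0,0,2)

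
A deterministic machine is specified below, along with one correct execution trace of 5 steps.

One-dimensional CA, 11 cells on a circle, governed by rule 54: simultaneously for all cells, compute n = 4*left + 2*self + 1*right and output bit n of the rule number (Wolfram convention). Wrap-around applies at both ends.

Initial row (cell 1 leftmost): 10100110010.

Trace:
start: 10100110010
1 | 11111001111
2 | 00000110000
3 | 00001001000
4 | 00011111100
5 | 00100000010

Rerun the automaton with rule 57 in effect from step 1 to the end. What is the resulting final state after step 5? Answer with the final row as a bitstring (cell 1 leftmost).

10010101010

(re-executing steps 1..5 under rule 57; state before step 1: 10100110010)
1 | 01010101001
2 | 10101010100
3 | 01010101010
4 | 00101010101
5 | 10010101010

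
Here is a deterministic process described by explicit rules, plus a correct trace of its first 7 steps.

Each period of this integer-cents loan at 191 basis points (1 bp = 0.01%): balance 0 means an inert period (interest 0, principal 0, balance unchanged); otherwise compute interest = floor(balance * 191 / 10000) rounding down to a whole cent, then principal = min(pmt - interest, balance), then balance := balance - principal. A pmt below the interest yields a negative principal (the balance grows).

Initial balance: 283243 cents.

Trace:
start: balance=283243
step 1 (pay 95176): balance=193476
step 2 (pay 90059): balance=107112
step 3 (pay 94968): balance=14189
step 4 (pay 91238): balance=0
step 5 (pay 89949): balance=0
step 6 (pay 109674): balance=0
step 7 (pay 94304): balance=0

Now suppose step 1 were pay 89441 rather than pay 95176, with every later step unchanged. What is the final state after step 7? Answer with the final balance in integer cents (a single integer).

0

(re-executing from step 1 with the substitution; state before step 1: balance=283243)
step 1 (pay 89441): balance=199211
step 2 (pay 90059): balance=112956
step 3 (pay 94968): balance=20145
step 4 (pay 91238): balance=0
step 5 (pay 89949): balance=0
step 6 (pay 109674): balance=0
step 7 (pay 94304): balance=0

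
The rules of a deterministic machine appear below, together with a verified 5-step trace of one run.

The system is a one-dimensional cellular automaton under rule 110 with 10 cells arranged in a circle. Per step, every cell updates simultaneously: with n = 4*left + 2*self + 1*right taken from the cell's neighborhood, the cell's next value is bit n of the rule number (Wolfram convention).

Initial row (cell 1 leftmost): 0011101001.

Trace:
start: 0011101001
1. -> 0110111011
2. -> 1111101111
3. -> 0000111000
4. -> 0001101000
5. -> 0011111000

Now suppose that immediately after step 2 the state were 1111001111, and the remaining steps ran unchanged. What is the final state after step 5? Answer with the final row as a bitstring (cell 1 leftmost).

state after step 2 := 1111001111
3. -> 0001011000
4. -> 0011111000
5. -> 0110001000

0110001000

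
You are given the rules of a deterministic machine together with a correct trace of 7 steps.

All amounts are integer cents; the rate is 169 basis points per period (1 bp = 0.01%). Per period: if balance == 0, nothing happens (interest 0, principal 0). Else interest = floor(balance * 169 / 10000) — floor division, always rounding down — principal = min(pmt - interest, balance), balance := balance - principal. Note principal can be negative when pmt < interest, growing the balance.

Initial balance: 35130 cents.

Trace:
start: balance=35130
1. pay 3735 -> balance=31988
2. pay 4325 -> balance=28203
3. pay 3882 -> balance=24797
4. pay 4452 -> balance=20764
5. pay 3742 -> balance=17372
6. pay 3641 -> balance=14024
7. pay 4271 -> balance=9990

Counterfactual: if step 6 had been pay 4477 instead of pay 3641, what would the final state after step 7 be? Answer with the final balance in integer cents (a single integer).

9139

(re-executing from step 6 with the substitution; state before step 6: balance=17372)
6. pay 4477 -> balance=13188
7. pay 4271 -> balance=9139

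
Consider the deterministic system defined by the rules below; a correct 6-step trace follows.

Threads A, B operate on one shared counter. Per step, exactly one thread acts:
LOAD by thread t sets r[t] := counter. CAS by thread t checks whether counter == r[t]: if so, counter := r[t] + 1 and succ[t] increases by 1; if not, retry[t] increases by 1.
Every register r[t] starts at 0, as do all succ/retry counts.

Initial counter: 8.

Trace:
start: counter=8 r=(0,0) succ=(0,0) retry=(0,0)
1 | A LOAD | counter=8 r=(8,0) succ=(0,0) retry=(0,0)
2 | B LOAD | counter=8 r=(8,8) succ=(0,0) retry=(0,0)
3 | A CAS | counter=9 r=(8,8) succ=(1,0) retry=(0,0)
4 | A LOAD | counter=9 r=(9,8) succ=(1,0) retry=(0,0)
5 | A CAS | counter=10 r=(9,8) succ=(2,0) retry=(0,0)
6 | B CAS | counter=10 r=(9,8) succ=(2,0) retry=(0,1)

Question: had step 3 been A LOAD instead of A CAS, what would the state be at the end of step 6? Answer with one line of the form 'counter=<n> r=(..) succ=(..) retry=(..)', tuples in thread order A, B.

(re-executing from step 3 with the substitution; state before step 3: counter=8 r=(8,8) succ=(0,0) retry=(0,0))
3 | A LOAD | counter=8 r=(8,8) succ=(0,0) retry=(0,0)
4 | A LOAD | counter=8 r=(8,8) succ=(0,0) retry=(0,0)
5 | A CAS | counter=9 r=(8,8) succ=(1,0) retry=(0,0)
6 | B CAS | counter=9 r=(8,8) succ=(1,0) retry=(0,1)

counter=9 r=(8,8) succ=(1,0) retry=(0,1)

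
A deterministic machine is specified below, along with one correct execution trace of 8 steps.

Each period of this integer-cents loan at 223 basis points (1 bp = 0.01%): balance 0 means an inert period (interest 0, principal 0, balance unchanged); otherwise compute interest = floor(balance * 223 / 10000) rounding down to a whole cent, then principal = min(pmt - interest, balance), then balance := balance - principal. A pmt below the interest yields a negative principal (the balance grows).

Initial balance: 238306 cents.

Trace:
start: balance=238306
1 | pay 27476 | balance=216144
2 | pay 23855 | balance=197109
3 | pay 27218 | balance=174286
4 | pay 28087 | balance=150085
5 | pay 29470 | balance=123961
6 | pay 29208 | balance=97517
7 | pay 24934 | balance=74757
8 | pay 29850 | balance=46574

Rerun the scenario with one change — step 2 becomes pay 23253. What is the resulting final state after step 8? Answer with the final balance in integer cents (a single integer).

(re-executing from step 2 with the substitution; state before step 2: balance=216144)
2 | pay 23253 | balance=197711
3 | pay 27218 | balance=174901
4 | pay 28087 | balance=150714
5 | pay 29470 | balance=124604
6 | pay 29208 | balance=98174
7 | pay 24934 | balance=75429
8 | pay 29850 | balance=47261

47261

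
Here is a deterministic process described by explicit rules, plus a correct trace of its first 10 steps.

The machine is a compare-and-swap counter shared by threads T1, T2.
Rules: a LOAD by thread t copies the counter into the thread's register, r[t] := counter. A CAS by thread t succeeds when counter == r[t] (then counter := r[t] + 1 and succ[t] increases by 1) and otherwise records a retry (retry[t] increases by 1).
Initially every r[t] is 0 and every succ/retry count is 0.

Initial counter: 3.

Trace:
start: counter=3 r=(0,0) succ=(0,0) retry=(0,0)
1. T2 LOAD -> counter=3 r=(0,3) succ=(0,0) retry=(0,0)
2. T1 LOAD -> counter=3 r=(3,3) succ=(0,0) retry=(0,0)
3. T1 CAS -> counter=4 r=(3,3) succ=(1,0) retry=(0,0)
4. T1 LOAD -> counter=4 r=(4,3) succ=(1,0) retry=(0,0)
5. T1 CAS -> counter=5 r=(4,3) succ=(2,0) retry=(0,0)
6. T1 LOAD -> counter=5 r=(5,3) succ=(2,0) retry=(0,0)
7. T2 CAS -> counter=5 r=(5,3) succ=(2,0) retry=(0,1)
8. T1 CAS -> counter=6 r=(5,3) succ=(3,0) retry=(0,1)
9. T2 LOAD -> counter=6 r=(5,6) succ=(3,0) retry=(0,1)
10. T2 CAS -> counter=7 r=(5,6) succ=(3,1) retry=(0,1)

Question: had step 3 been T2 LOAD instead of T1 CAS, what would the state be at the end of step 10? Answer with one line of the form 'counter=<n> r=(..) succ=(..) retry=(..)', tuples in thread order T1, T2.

(re-executing from step 3 with the substitution; state before step 3: counter=3 r=(3,3) succ=(0,0) retry=(0,0))
3. T2 LOAD -> counter=3 r=(3,3) succ=(0,0) retry=(0,0)
4. T1 LOAD -> counter=3 r=(3,3) succ=(0,0) retry=(0,0)
5. T1 CAS -> counter=4 r=(3,3) succ=(1,0) retry=(0,0)
6. T1 LOAD -> counter=4 r=(4,3) succ=(1,0) retry=(0,0)
7. T2 CAS -> counter=4 r=(4,3) succ=(1,0) retry=(0,1)
8. T1 CAS -> counter=5 r=(4,3) succ=(2,0) retry=(0,1)
9. T2 LOAD -> counter=5 r=(4,5) succ=(2,0) retry=(0,1)
10. T2 CAS -> counter=6 r=(4,5) succ=(2,1) retry=(0,1)

counter=6 r=(4,5) succ=(2,1) retry=(0,1)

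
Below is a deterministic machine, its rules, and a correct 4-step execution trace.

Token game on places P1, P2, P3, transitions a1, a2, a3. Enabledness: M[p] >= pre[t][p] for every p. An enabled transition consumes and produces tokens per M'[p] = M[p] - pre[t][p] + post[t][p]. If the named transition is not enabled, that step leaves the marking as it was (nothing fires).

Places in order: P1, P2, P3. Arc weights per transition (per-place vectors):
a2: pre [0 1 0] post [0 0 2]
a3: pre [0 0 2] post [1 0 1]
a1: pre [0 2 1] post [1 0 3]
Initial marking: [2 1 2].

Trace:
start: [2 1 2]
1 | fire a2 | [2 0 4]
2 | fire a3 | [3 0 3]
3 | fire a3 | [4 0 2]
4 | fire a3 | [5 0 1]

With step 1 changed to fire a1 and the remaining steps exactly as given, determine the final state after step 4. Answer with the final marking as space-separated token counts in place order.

3 1 1

(re-executing from step 1 with the substitution; state before step 1: [2 1 2])
1 | fire a1 | [2 1 2]
2 | fire a3 | [3 1 1]
3 | fire a3 | [3 1 1]
4 | fire a3 | [3 1 1]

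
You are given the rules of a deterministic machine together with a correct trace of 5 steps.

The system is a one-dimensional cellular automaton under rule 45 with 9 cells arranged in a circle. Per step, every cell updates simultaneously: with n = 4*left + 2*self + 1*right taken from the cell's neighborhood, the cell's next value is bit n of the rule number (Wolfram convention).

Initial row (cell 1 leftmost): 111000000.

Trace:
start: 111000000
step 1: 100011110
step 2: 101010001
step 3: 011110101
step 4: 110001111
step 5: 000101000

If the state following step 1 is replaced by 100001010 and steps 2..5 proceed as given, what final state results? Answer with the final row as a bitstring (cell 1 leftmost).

state after step 1 := 100001010
step 2: 101101111
step 3: 011011000
step 4: 010110011
step 5: 111100010

111100010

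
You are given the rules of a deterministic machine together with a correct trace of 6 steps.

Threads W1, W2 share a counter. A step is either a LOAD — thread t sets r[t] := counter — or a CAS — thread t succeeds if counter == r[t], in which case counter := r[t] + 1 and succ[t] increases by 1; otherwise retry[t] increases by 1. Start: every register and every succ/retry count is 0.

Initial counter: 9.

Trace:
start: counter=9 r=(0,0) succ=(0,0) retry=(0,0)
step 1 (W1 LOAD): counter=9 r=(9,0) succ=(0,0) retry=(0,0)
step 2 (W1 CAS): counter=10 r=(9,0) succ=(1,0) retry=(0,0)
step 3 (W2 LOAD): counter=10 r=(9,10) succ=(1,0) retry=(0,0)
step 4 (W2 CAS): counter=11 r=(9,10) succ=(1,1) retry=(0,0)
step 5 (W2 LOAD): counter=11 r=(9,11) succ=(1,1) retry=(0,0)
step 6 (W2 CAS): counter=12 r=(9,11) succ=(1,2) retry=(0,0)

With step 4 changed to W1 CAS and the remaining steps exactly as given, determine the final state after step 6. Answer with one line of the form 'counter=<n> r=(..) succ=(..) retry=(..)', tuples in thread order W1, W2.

(re-executing from step 4 with the substitution; state before step 4: counter=10 r=(9,10) succ=(1,0) retry=(0,0))
step 4 (W1 CAS): counter=10 r=(9,10) succ=(1,0) retry=(1,0)
step 5 (W2 LOAD): counter=10 r=(9,10) succ=(1,0) retry=(1,0)
step 6 (W2 CAS): counter=11 r=(9,10) succ=(1,1) retry=(1,0)

counter=11 r=(9,10) succ=(1,1) retry=(1,0)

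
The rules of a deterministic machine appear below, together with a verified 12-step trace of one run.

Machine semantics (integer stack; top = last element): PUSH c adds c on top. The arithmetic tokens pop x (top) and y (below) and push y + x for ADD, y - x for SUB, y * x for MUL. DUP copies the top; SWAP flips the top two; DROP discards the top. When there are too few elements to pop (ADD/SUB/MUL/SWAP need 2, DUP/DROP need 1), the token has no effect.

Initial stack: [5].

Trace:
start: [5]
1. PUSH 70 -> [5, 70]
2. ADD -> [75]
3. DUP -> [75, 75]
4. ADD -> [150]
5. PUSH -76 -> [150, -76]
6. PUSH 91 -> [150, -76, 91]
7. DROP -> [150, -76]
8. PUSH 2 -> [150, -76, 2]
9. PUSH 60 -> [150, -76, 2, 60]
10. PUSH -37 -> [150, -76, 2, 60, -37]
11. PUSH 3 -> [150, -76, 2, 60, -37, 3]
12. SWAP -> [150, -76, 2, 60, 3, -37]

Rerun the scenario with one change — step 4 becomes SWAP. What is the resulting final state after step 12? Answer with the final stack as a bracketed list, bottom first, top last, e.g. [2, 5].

[75, 75, -76, 2, 60, 3, -37]

(re-executing from step 4 with the substitution; state before step 4: [75, 75])
4. SWAP -> [75, 75]
5. PUSH -76 -> [75, 75, -76]
6. PUSH 91 -> [75, 75, -76, 91]
7. DROP -> [75, 75, -76]
8. PUSH 2 -> [75, 75, -76, 2]
9. PUSH 60 -> [75, 75, -76, 2, 60]
10. PUSH -37 -> [75, 75, -76, 2, 60, -37]
11. PUSH 3 -> [75, 75, -76, 2, 60, -37, 3]
12. SWAP -> [75, 75, -76, 2, 60, 3, -37]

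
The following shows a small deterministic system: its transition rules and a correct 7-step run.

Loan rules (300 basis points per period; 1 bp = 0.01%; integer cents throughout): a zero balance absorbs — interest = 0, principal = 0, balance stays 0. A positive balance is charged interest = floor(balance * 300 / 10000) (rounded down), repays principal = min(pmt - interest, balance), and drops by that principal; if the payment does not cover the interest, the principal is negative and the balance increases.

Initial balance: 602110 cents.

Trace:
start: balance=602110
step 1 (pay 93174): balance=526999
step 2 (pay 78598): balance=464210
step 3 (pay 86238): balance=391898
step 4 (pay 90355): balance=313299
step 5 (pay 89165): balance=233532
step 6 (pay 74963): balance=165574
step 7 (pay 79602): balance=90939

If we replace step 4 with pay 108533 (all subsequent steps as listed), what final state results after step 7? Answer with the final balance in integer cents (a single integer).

(re-executing from step 4 with the substitution; state before step 4: balance=391898)
step 4 (pay 108533): balance=295121
step 5 (pay 89165): balance=214809
step 6 (pay 74963): balance=146290
step 7 (pay 79602): balance=71076

71076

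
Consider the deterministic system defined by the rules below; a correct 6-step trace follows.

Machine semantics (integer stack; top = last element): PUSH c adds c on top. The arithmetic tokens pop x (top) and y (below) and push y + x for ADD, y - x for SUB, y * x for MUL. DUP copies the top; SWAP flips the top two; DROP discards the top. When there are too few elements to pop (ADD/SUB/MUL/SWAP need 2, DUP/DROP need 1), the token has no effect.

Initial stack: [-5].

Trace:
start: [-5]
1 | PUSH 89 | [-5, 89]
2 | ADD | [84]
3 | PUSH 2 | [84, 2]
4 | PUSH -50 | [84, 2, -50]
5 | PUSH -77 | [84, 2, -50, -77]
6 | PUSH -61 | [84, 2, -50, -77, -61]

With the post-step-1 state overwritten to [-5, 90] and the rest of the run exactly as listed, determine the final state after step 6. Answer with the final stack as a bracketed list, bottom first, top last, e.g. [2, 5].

state after step 1 := [-5, 90]
2 | ADD | [85]
3 | PUSH 2 | [85, 2]
4 | PUSH -50 | [85, 2, -50]
5 | PUSH -77 | [85, 2, -50, -77]
6 | PUSH -61 | [85, 2, -50, -77, -61]

[85, 2, -50, -77, -61]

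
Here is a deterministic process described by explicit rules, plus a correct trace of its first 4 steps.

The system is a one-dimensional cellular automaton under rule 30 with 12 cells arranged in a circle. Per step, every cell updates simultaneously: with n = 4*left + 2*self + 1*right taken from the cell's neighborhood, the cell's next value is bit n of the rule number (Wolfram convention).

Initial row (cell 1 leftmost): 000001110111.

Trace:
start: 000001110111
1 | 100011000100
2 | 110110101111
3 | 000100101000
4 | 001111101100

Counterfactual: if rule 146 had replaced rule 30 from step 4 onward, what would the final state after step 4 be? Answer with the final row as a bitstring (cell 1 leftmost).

001011000100

(re-executing step 4 under rule 146; state before step 4: 000100101000)
4 | 001011000100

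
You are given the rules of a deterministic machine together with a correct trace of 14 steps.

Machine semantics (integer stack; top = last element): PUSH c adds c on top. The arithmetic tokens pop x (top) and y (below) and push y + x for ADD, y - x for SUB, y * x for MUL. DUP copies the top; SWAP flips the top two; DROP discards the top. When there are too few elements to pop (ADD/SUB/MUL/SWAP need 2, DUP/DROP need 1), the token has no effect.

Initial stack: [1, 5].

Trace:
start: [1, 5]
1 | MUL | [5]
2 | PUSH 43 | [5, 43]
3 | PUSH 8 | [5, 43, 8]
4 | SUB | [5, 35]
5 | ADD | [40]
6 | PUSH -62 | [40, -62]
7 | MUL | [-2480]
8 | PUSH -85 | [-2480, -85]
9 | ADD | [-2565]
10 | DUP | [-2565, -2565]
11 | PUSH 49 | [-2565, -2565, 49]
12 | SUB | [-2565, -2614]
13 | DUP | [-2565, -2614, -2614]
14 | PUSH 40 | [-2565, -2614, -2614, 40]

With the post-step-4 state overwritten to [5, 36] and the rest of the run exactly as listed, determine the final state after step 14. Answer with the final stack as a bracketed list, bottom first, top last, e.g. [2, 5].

state after step 4 := [5, 36]
5 | ADD | [41]
6 | PUSH -62 | [41, -62]
7 | MUL | [-2542]
8 | PUSH -85 | [-2542, -85]
9 | ADD | [-2627]
10 | DUP | [-2627, -2627]
11 | PUSH 49 | [-2627, -2627, 49]
12 | SUB | [-2627, -2676]
13 | DUP | [-2627, -2676, -2676]
14 | PUSH 40 | [-2627, -2676, -2676, 40]

[-2627, -2676, -2676, 40]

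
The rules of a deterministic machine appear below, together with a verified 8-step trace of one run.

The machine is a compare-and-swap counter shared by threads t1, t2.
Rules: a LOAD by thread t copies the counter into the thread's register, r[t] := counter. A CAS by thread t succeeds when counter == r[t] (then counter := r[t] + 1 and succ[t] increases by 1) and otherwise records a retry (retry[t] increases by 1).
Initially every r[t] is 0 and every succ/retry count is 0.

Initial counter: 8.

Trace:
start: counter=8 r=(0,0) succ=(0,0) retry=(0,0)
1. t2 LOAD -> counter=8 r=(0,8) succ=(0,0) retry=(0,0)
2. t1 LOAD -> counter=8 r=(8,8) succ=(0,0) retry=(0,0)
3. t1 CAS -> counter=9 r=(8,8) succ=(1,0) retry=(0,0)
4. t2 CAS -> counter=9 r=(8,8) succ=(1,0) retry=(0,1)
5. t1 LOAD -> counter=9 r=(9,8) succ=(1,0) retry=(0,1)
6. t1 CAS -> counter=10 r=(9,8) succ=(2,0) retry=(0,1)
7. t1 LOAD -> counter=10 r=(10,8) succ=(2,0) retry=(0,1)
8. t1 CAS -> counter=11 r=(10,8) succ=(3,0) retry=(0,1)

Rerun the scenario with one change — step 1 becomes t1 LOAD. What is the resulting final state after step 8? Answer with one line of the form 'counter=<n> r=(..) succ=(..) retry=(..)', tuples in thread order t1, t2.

(re-executing from step 1 with the substitution; state before step 1: counter=8 r=(0,0) succ=(0,0) retry=(0,0))
1. t1 LOAD -> counter=8 r=(8,0) succ=(0,0) retry=(0,0)
2. t1 LOAD -> counter=8 r=(8,0) succ=(0,0) retry=(0,0)
3. t1 CAS -> counter=9 r=(8,0) succ=(1,0) retry=(0,0)
4. t2 CAS -> counter=9 r=(8,0) succ=(1,0) retry=(0,1)
5. t1 LOAD -> counter=9 r=(9,0) succ=(1,0) retry=(0,1)
6. t1 CAS -> counter=10 r=(9,0) succ=(2,0) retry=(0,1)
7. t1 LOAD -> counter=10 r=(10,0) succ=(2,0) retry=(0,1)
8. t1 CAS -> counter=11 r=(10,0) succ=(3,0) retry=(0,1)

counter=11 r=(10,0) succ=(3,0) retry=(0,1)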